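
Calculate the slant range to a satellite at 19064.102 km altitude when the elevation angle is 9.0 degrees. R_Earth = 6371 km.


h = 19064.102 km, el = 9.0 deg
d = -R_E*sin(el) + sqrt((R_E*sin(el))^2 + 2*R_E*h + h^2)
d = -6371.0000*sin(0.1570796) + sqrt((6371.0000*0.1564345)^2 + 2*6371.0000*19064.102 + 19064.102^2)
d = 23647.7889 km

23647.7889 km


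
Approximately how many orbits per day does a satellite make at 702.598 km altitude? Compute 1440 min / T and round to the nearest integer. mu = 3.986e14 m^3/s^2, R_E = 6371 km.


r = 7.073598e+06 m
T = 2*pi*sqrt(r^3/mu) = 5920.6826 s = 98.6780 min
revs/day = 1440 / 98.6780 = 14.5929
Rounded: 15 revolutions per day

15 revolutions per day


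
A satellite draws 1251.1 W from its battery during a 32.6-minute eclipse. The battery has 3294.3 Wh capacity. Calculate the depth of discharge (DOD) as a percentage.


E_used = P * t / 60 = 1251.1 * 32.6 / 60 = 679.7643 Wh
DOD = E_used / E_total * 100 = 679.7643 / 3294.3 * 100
DOD = 20.6346 %

20.6346 %


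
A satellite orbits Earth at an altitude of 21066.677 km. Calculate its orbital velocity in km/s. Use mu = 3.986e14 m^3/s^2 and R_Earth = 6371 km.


r = R_E + alt = 6371.0 + 21066.677 = 27437.6770 km = 2.7437677e+07 m
v = sqrt(mu/r) = sqrt(3.986e14 / 2.7437677e+07) = 3811.4917 m/s = 3.8115 km/s

3.8115 km/s


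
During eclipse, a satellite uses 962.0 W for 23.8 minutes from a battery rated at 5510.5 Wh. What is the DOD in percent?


E_used = P * t / 60 = 962.0 * 23.8 / 60 = 381.5933 Wh
DOD = E_used / E_total * 100 = 381.5933 / 5510.5 * 100
DOD = 6.9248 %

6.9248 %


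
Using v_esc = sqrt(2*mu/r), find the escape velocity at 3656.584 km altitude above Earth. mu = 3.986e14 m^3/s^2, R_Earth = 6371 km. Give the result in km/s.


r = 6371.0 + 3656.584 = 10027.5840 km = 1.0027584e+07 m
v_esc = sqrt(2*mu/r) = sqrt(2*3.986e14 / 1.0027584e+07)
v_esc = 8916.3168 m/s = 8.9163 km/s

8.9163 km/s


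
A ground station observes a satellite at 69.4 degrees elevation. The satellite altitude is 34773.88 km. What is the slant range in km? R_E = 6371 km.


h = 34773.88 km, el = 69.4 deg
d = -R_E*sin(el) + sqrt((R_E*sin(el))^2 + 2*R_E*h + h^2)
d = -6371.0000*sin(1.2113) + sqrt((6371.0000*0.9360595)^2 + 2*6371.0000*34773.88 + 34773.88^2)
d = 35120.1383 km

35120.1383 km


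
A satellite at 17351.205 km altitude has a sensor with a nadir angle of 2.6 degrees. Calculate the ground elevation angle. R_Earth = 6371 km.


r = R_E + alt = 23722.2050 km
Law of sines in the satellite / Earth-center / ground-point triangle:
  sin(nadir)/R_E = sin(90 + el)/r  =>  cos(el) = (r/R_E)*sin(nadir)
cos(el) = (23722.2050 / 6371.0000) * sin(2.6 deg) = 0.1689076
el = arccos(0.1689076) = 80.2757 deg
(Earth-central angle = 90 - nadir - el = 7.1243 deg)

80.2757 degrees


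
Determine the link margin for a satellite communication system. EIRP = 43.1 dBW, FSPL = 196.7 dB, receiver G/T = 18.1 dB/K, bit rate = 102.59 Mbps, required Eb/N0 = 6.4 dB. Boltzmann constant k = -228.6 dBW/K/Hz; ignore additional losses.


C/N0 = EIRP - FSPL + G/T - k = 43.1 - 196.7 + 18.1 - (-228.6)
C/N0 = 93.1000 dB-Hz
R_b = 102.59 Mbps = 1.0259e+08 bps -> 10*log10(R_b) = 80.1111 dB-Hz
Eb/N0 = C/N0 - 10*log10(R_b) = 93.1000 - 80.1111 = 12.9889 dB
Margin = Eb/N0 - Eb/N0_req = 12.9889 - 6.4 = 6.5889 dB (link closes)

6.5889 dB


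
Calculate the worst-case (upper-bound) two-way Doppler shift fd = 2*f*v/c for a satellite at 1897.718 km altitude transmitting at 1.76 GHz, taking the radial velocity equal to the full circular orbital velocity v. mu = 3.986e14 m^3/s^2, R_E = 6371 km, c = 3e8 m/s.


r = 8.268718e+06 m
v = sqrt(mu/r) = 6943.0382 m/s (worst-case radial velocity)
f = 1.76 GHz = 1.76e+09 Hz
fd = 2*f*v/c = 2*1.76e+09*6943.0382/3.0e+08
fd = 81464.9819 Hz

81464.9819 Hz


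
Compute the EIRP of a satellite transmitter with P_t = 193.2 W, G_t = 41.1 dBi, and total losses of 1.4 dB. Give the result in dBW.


Pt = 193.2 W = 22.8601 dBW
EIRP = Pt_dBW + Gt - losses = 22.8601 + 41.1 - 1.4 = 62.5601 dBW

62.5601 dBW


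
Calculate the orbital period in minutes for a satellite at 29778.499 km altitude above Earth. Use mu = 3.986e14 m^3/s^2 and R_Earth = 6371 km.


r = 36149.4990 km = 3.6149499e+07 m
T = 2*pi*sqrt(r^3/mu) = 2*pi*sqrt(4.7239669e+22 / 3.986e14)
T = 68401.3456 s = 1140.0224 min

1140.0224 minutes


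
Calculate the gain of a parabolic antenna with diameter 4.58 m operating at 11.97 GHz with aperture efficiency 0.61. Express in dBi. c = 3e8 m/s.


lambda = c/f = 3e8 / 1.197e+10 = 0.02506266 m
G = eta*(pi*D/lambda)^2 = 0.61*(pi*4.58/0.02506266)^2
G = 201051.0418 (linear)
G = 10*log10(201051.0418) = 53.0331 dBi

53.0331 dBi


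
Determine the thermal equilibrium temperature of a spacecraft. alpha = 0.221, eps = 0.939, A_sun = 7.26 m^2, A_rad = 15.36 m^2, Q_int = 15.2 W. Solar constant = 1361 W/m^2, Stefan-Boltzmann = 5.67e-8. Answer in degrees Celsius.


Numerator = alpha*S*A_sun + Q_int = 0.221*1361*7.26 + 15.2 = 2198.8701 W
Denominator = eps*sigma*A_rad = 0.939*5.67e-8*15.36 = 8.1778637e-07 W/K^4
T^4 = 2.6888074e+09 K^4
T = 227.7141 K = -45.4359 C

-45.4359 degrees Celsius


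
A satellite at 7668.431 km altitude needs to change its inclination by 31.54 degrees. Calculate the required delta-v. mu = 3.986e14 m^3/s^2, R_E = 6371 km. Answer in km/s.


r = 14039.4310 km = 1.4039431e+07 m
V = sqrt(mu/r) = 5328.3641 m/s
di = 31.54 deg = 0.5504768 rad
dV = 2*V*sin(di/2) = 2*5328.3641*sin(0.2752384)
dV = 2896.2472 m/s = 2.8962 km/s

2.8962 km/s


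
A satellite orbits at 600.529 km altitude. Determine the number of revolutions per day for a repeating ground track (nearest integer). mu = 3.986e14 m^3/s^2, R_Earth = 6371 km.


r = 6.971529e+06 m
T = 2*pi*sqrt(r^3/mu) = 5792.9967 s = 96.5499 min
revs/day = 1440 / 96.5499 = 14.9146
Rounded: 15 revolutions per day

15 revolutions per day


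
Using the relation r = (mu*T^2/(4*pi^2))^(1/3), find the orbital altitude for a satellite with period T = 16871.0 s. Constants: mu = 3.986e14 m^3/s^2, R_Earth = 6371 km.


T = 16871.0 s
r = (mu*T^2/(4*pi^2))^(1/3) = (3.986e14 * 16871.0^2 / (4*pi^2))^(1/3)
r = 1.4217385e+07 m = 14217.3854 km
alt = r - R_E = 14217.3854 - 6371 = 7846.3854 km

7846.3854 km


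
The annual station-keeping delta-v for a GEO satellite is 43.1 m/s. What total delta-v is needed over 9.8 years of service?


dV = rate * years = 43.1 * 9.8
dV = 422.3800 m/s

422.3800 m/s


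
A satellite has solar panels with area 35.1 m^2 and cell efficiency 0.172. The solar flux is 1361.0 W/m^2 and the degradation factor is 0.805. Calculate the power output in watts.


P = area * eta * S * degradation
P = 35.1 * 0.172 * 1361.0 * 0.805
P = 6614.3865 W

6614.3865 W


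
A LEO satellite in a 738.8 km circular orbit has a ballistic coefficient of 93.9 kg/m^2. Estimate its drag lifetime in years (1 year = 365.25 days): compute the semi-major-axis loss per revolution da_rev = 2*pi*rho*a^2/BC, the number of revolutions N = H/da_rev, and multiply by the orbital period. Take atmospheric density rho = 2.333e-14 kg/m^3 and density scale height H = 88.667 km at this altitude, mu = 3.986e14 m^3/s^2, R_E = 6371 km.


a = R_E + alt = 7109.8000 km = 7.1098e+06 m
da_rev = 2*pi*rho*a^2/BC = 2*pi*2.333e-14*(7.1098e+06)^2/93.9 = 0.0789121331 m per revolution
N = H/da_rev = 88667.0000 m / 0.0789121331 m = 1.1236168e+06 revolutions
P = 2*pi*sqrt(a^3/mu) = 5966.1930 s
lifetime = N*P = 1.1236168e+06 * 5966.1930 = 6.7037148e+09 s = 77589.2915 days
years = 77589.2915 / 365.25 = 212.4279 years

212.4279 years


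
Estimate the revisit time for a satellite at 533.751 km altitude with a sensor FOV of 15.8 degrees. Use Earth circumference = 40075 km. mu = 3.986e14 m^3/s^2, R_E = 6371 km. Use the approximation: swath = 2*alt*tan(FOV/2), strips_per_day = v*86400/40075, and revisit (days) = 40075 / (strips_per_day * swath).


swath = 2*533.751*tan(0.137881) = 148.1281 km
v = sqrt(mu/r) = 7597.9186 m/s = 7.5979 km/s
strips/day = v*86400/40075 = 7.5979*86400/40075 = 16.3808
coverage/day = strips * swath = 16.3808 * 148.1281 = 2426.4560 km
revisit = 40075 / 2426.4560 = 16.5159 days

16.5159 days


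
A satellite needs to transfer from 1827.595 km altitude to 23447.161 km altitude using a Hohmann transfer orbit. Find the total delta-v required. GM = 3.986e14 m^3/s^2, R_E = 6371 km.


r1 = 8198.5950 km = 8.198595e+06 m
r2 = 29818.1610 km = 2.9818161e+07 m
dv1 = sqrt(mu/r1)*(sqrt(2*r2/(r1+r2)) - 1) = 1760.4006 m/s
dv2 = sqrt(mu/r2)*(1 - sqrt(2*r1/(r1+r2))) = 1255.0017 m/s
total dv = |dv1| + |dv2| = 1760.4006 + 1255.0017 = 3015.4023 m/s = 3.0154 km/s

3.0154 km/s


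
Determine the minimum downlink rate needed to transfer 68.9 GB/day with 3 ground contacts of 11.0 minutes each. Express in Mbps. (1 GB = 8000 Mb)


total contact time = 3 * 11.0 * 60 = 1980.0000 s
data = 68.9 GB = 551200.0000 Mb
rate = 551200.0000 / 1980.0000 = 278.3838 Mbps

278.3838 Mbps


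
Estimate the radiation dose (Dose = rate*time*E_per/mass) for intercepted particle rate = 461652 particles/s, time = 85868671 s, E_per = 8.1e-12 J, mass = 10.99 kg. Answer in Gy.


Total energy deposited = rate * time * E_per
  = 461652 * 85868671 * 8.1e-12 = 321.0957 J
Dose = E_total / mass = 321.0957 / 10.99
Dose = 29.2171 Gy

29.2171 Gy


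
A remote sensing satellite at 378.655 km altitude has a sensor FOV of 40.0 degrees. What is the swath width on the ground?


FOV = 40.0 deg = 0.6981317 rad
swath = 2 * alt * tan(FOV/2) = 2 * 378.655 * tan(0.3490659)
swath = 2 * 378.655 * 0.3639702
swath = 275.6383 km

275.6383 km


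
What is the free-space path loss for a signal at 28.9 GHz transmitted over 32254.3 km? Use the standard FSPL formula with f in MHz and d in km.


f = 28.9 GHz = 28900.0000 MHz
d = 32254.3 km
FSPL = 32.44 + 20*log10(28900.0000) + 20*log10(32254.3)
FSPL = 32.44 + 89.2180 + 90.1718
FSPL = 211.8297 dB

211.8297 dB


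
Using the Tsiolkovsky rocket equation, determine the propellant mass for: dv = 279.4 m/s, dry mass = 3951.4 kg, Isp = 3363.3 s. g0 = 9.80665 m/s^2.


ve = Isp * g0 = 3363.3 * 9.80665 = 32982.705945 m/s
mass ratio = exp(dv/ve) = exp(279.4/32982.705945) = 1.00850709
m_prop = m_dry * (mr - 1) = 3951.4 * (1.00850709 - 1)
m_prop = 33.6149 kg

33.6149 kg


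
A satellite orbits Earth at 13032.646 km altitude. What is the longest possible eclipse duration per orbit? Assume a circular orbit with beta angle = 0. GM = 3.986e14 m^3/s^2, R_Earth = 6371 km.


r = 19403.6460 km
T = 448.3168 min
Eclipse fraction = arcsin(R_E/r)/pi = arcsin(6371.0000/19403.6460)/pi
= arcsin(0.3283404)/pi = 0.1064893
Eclipse duration = 0.1064893 * 448.3168 = 47.7409 min

47.7409 minutes


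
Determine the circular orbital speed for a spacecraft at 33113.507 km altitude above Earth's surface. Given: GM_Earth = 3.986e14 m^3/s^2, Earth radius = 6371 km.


r = R_E + alt = 6371.0 + 33113.507 = 39484.5070 km = 3.9484507e+07 m
v = sqrt(mu/r) = sqrt(3.986e14 / 3.9484507e+07) = 3177.2785 m/s = 3.1773 km/s

3.1773 km/s


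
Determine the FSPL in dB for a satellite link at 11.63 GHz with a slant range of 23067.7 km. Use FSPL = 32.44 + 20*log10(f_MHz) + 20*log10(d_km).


f = 11.63 GHz = 11630.0000 MHz
d = 23067.7 km
FSPL = 32.44 + 20*log10(11630.0000) + 20*log10(23067.7)
FSPL = 32.44 + 81.3116 + 87.2601
FSPL = 201.0117 dB

201.0117 dB


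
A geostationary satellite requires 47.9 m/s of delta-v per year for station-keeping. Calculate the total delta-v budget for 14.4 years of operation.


dV = rate * years = 47.9 * 14.4
dV = 689.7600 m/s

689.7600 m/s


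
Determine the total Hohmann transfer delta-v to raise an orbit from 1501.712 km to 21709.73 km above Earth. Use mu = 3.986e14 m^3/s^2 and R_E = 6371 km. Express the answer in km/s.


r1 = 7872.7120 km = 7.872712e+06 m
r2 = 28080.7300 km = 2.808073e+07 m
dv1 = sqrt(mu/r1)*(sqrt(2*r2/(r1+r2)) - 1) = 1777.6289 m/s
dv2 = sqrt(mu/r2)*(1 - sqrt(2*r1/(r1+r2))) = 1274.3151 m/s
total dv = |dv1| + |dv2| = 1777.6289 + 1274.3151 = 3051.9441 m/s = 3.0519 km/s

3.0519 km/s


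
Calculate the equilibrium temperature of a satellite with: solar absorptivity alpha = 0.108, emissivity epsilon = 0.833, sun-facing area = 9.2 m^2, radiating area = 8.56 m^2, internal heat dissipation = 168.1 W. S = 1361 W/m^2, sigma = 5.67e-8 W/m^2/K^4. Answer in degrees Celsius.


Numerator = alpha*S*A_sun + Q_int = 0.108*1361*9.2 + 168.1 = 1520.3896 W
Denominator = eps*sigma*A_rad = 0.833*5.67e-8*8.56 = 4.0429822e-07 W/K^4
T^4 = 3.7605647e+09 K^4
T = 247.6357 K = -25.5143 C

-25.5143 degrees Celsius


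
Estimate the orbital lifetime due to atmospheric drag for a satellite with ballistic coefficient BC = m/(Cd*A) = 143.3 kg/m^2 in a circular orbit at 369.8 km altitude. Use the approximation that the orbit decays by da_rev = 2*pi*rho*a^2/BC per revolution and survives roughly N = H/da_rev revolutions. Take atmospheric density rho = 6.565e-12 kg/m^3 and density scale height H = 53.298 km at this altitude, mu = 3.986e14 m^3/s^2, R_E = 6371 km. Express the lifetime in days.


a = R_E + alt = 6740.8000 km = 6.7408e+06 m
da_rev = 2*pi*rho*a^2/BC = 2*pi*6.565e-12*(6.7408e+06)^2/143.3 = 13.079505 m per revolution
N = H/da_rev = 53298.0000 m / 13.079505 m = 4074.9250 revolutions
P = 2*pi*sqrt(a^3/mu) = 5507.8028 s
lifetime = N*P = 4074.9250 * 5507.8028 = 2.2443883e+07 s = 259.7672 days

259.7672 days


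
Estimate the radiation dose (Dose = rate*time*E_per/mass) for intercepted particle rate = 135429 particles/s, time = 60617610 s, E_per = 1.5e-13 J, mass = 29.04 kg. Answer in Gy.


Total energy deposited = rate * time * E_per
  = 135429 * 60617610 * 1.5e-13 = 1.2314 J
Dose = E_total / mass = 1.2314 / 29.04
Dose = 0.04240383 Gy

0.0424 Gy


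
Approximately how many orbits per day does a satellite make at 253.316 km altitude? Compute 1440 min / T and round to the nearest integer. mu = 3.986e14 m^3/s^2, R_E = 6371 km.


r = 6.624316e+06 m
T = 2*pi*sqrt(r^3/mu) = 5365.6555 s = 89.4276 min
revs/day = 1440 / 89.4276 = 16.1024
Rounded: 16 revolutions per day

16 revolutions per day


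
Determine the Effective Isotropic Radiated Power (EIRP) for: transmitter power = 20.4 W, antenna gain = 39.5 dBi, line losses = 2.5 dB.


Pt = 20.4 W = 13.0963 dBW
EIRP = Pt_dBW + Gt - losses = 13.0963 + 39.5 - 2.5 = 50.0963 dBW

50.0963 dBW


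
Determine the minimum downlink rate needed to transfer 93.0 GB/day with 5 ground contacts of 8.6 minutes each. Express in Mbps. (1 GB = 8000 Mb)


total contact time = 5 * 8.6 * 60 = 2580.0000 s
data = 93.0 GB = 744000.0000 Mb
rate = 744000.0000 / 2580.0000 = 288.3721 Mbps

288.3721 Mbps


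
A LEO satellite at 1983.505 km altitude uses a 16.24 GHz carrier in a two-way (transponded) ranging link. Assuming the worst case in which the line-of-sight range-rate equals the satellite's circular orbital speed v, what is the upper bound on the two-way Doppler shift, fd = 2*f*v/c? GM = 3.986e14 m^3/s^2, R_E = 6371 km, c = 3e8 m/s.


r = 8.354505e+06 m
v = sqrt(mu/r) = 6907.2995 m/s (worst-case radial velocity)
f = 16.24 GHz = 1.624e+10 Hz
fd = 2*f*v/c = 2*1.624e+10*6907.2995/3.0e+08
fd = 747830.2894 Hz

747830.2894 Hz


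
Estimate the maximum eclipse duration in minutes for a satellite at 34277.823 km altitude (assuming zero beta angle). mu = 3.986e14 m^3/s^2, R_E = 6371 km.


r = 40648.8230 km
T = 1359.3520 min
Eclipse fraction = arcsin(R_E/r)/pi = arcsin(6371.0000/40648.8230)/pi
= arcsin(0.1567327)/pi = 0.05009612
Eclipse duration = 0.05009612 * 1359.3520 = 68.0983 min

68.0983 minutes


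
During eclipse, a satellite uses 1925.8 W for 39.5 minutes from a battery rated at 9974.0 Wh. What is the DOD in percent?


E_used = P * t / 60 = 1925.8 * 39.5 / 60 = 1267.8183 Wh
DOD = E_used / E_total * 100 = 1267.8183 / 9974.0 * 100
DOD = 12.7112 %

12.7112 %


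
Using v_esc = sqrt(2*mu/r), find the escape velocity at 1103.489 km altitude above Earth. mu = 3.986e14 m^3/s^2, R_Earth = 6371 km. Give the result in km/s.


r = 6371.0 + 1103.489 = 7474.4890 km = 7.474489e+06 m
v_esc = sqrt(2*mu/r) = sqrt(2*3.986e14 / 7.474489e+06)
v_esc = 10327.4450 m/s = 10.3274 km/s

10.3274 km/s


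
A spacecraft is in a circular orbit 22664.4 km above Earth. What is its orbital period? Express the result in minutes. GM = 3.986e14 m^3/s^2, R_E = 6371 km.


r = 29035.4000 km = 2.90354e+07 m
T = 2*pi*sqrt(r^3/mu) = 2*pi*sqrt(2.4478423e+22 / 3.986e14)
T = 49238.2877 s = 820.6381 min

820.6381 minutes


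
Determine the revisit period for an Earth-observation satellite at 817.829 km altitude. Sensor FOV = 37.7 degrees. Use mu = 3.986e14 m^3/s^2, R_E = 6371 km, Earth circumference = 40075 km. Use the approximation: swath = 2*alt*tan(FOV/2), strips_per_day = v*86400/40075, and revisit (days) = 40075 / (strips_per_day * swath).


swath = 2*817.829*tan(0.3289946) = 558.4167 km
v = sqrt(mu/r) = 7446.2836 m/s = 7.4463 km/s
strips/day = v*86400/40075 = 7.4463*86400/40075 = 16.0539
coverage/day = strips * swath = 16.0539 * 558.4167 = 8964.7496 km
revisit = 40075 / 8964.7496 = 4.4703 days

4.4703 days


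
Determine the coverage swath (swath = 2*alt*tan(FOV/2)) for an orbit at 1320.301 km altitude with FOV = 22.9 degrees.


FOV = 22.9 deg = 0.3996804 rad
swath = 2 * alt * tan(FOV/2) = 2 * 1320.301 * tan(0.1998402)
swath = 2 * 1320.301 * 0.2025437
swath = 534.8372 km

534.8372 km


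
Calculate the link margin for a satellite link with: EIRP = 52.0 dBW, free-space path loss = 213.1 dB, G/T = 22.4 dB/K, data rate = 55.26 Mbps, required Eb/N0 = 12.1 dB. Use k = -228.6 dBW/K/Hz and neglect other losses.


C/N0 = EIRP - FSPL + G/T - k = 52.0 - 213.1 + 22.4 - (-228.6)
C/N0 = 89.9000 dB-Hz
R_b = 55.26 Mbps = 5.526e+07 bps -> 10*log10(R_b) = 77.4241 dB-Hz
Eb/N0 = C/N0 - 10*log10(R_b) = 89.9000 - 77.4241 = 12.4759 dB
Margin = Eb/N0 - Eb/N0_req = 12.4759 - 12.1 = 0.3758912 dB (link closes)

0.3759 dB


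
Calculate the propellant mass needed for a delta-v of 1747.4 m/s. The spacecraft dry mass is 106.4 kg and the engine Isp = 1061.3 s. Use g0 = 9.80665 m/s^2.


ve = Isp * g0 = 1061.3 * 9.80665 = 10407.797645 m/s
mass ratio = exp(dv/ve) = exp(1747.4/10407.797645) = 1.18281046
m_prop = m_dry * (mr - 1) = 106.4 * (1.18281046 - 1)
m_prop = 19.4510 kg

19.4510 kg


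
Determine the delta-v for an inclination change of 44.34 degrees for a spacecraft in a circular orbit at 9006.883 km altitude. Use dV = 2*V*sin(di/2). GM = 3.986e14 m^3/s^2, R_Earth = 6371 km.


r = 15377.8830 km = 1.5377883e+07 m
V = sqrt(mu/r) = 5091.2025 m/s
di = 44.34 deg = 0.773879 rad
dV = 2*V*sin(di/2) = 2*5091.2025*sin(0.3869395)
dV = 3842.3911 m/s = 3.8424 km/s

3.8424 km/s


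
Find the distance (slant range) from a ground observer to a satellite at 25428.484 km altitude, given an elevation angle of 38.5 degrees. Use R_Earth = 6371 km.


h = 25428.484 km, el = 38.5 deg
d = -R_E*sin(el) + sqrt((R_E*sin(el))^2 + 2*R_E*h + h^2)
d = -6371.0000*sin(0.6719518) + sqrt((6371.0000*0.6225146)^2 + 2*6371.0000*25428.484 + 25428.484^2)
d = 27440.1214 km

27440.1214 km


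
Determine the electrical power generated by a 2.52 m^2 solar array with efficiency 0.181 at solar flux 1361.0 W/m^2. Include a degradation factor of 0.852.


P = area * eta * S * degradation
P = 2.52 * 0.181 * 1361.0 * 0.852
P = 528.9040 W

528.9040 W


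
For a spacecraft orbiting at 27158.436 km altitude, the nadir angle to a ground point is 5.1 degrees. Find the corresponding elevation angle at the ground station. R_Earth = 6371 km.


r = R_E + alt = 33529.4360 km
Law of sines in the satellite / Earth-center / ground-point triangle:
  sin(nadir)/R_E = sin(90 + el)/r  =>  cos(el) = (r/R_E)*sin(nadir)
cos(el) = (33529.4360 / 6371.0000) * sin(5.1 deg) = 0.4678348
el = arccos(0.4678348) = 62.1062 deg
(Earth-central angle = 90 - nadir - el = 22.7938 deg)

62.1062 degrees


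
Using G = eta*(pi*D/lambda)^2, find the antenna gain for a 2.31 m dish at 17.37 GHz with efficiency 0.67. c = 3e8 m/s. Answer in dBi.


lambda = c/f = 3e8 / 1.737e+10 = 0.01727116 m
G = eta*(pi*D/lambda)^2 = 0.67*(pi*2.31/0.01727116)^2
G = 118292.0710 (linear)
G = 10*log10(118292.0710) = 50.7296 dBi

50.7296 dBi


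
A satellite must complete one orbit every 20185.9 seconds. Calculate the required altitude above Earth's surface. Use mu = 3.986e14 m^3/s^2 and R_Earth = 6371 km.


T = 20185.9 s
r = (mu*T^2/(4*pi^2))^(1/3) = (3.986e14 * 20185.9^2 / (4*pi^2))^(1/3)
r = 1.602352e+07 m = 16023.5202 km
alt = r - R_E = 16023.5202 - 6371 = 9652.5202 km

9652.5202 km


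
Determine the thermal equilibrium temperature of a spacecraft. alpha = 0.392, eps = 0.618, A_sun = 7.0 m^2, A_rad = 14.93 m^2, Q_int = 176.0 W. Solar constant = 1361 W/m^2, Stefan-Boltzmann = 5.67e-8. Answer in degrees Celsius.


Numerator = alpha*S*A_sun + Q_int = 0.392*1361*7.0 + 176.0 = 3910.5840 W
Denominator = eps*sigma*A_rad = 0.618*5.67e-8*14.93 = 5.2315616e-07 W/K^4
T^4 = 7.4749842e+09 K^4
T = 294.0374 K = 20.8874 C

20.8874 degrees Celsius


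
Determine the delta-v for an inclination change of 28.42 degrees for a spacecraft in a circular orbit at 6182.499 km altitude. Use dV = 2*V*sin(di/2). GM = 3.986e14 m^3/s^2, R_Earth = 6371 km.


r = 12553.4990 km = 1.2553499e+07 m
V = sqrt(mu/r) = 5634.9005 m/s
di = 28.42 deg = 0.4960226 rad
dV = 2*V*sin(di/2) = 2*5634.9005*sin(0.2480113)
dV = 2766.4722 m/s = 2.7665 km/s

2.7665 km/s


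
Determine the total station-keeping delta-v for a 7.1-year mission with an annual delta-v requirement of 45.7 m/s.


dV = rate * years = 45.7 * 7.1
dV = 324.4700 m/s

324.4700 m/s


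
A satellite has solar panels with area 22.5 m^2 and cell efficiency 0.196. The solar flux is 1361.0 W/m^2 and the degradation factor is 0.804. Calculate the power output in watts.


P = area * eta * S * degradation
P = 22.5 * 0.196 * 1361.0 * 0.804
P = 4825.6160 W

4825.6160 W


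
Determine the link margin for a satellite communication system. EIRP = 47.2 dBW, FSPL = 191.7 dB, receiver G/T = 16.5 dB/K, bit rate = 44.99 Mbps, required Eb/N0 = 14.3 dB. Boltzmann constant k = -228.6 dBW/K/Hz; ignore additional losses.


C/N0 = EIRP - FSPL + G/T - k = 47.2 - 191.7 + 16.5 - (-228.6)
C/N0 = 100.6000 dB-Hz
R_b = 44.99 Mbps = 4.499e+07 bps -> 10*log10(R_b) = 76.5312 dB-Hz
Eb/N0 = C/N0 - 10*log10(R_b) = 100.6000 - 76.5312 = 24.0688 dB
Margin = Eb/N0 - Eb/N0_req = 24.0688 - 14.3 = 9.7688 dB (link closes)

9.7688 dB


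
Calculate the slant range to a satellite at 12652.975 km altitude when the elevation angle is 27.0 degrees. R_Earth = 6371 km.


h = 12652.975 km, el = 27.0 deg
d = -R_E*sin(el) + sqrt((R_E*sin(el))^2 + 2*R_E*h + h^2)
d = -6371.0000*sin(0.4712389) + sqrt((6371.0000*0.4539905)^2 + 2*6371.0000*12652.975 + 12652.975^2)
d = 15264.9338 km

15264.9338 km


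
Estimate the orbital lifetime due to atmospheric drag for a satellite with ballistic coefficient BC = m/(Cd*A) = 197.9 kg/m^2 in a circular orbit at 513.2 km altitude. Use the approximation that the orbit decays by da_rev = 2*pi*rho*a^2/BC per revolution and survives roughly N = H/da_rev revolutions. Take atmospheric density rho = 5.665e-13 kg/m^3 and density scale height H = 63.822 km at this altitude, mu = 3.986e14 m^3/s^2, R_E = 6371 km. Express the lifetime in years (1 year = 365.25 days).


a = R_E + alt = 6884.2000 km = 6.8842e+06 m
da_rev = 2*pi*rho*a^2/BC = 2*pi*5.665e-13*(6.8842e+06)^2/197.9 = 0.852395104 m per revolution
N = H/da_rev = 63822.0000 m / 0.852395104 m = 74873.7290 revolutions
P = 2*pi*sqrt(a^3/mu) = 5684.4891 s
lifetime = N*P = 74873.7290 * 5684.4891 = 4.256189e+08 s = 4926.1447 days
years = 4926.1447 / 365.25 = 13.4870 years

13.4870 years


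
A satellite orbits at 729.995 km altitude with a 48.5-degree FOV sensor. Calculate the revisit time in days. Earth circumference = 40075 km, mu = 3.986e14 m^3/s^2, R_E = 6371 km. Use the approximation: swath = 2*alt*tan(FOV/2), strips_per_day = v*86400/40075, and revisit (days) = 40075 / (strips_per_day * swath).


swath = 2*729.995*tan(0.4232423) = 657.6775 km
v = sqrt(mu/r) = 7492.1945 m/s = 7.4922 km/s
strips/day = v*86400/40075 = 7.4922*86400/40075 = 16.1529
coverage/day = strips * swath = 16.1529 * 657.6775 = 10623.3690 km
revisit = 40075 / 10623.3690 = 3.7723 days

3.7723 days


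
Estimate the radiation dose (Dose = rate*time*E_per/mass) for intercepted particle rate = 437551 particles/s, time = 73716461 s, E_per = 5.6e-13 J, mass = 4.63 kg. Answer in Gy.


Total energy deposited = rate * time * E_per
  = 437551 * 73716461 * 5.6e-13 = 18.0626 J
Dose = E_total / mass = 18.0626 / 4.63
Dose = 3.9012 Gy

3.9012 Gy


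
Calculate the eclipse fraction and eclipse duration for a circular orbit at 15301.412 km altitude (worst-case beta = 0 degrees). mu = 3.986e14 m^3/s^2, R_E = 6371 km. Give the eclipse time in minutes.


r = 21672.4120 km
T = 529.2012 min
Eclipse fraction = arcsin(R_E/r)/pi = arcsin(6371.0000/21672.4120)/pi
= arcsin(0.2939682)/pi = 0.09497598
Eclipse duration = 0.09497598 * 529.2012 = 50.2614 min

50.2614 minutes


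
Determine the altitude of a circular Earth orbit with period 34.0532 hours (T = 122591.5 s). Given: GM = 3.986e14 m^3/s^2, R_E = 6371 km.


T = 122591.5 s
r = (mu*T^2/(4*pi^2))^(1/3) = (3.986e14 * 122591.5^2 / (4*pi^2))^(1/3)
r = 5.3337513e+07 m = 53337.5126 km
alt = r - R_E = 53337.5126 - 6371 = 46966.5126 km

46966.5126 km


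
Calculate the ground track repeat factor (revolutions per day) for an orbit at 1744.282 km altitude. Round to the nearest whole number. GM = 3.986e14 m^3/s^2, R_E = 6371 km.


r = 8.115282e+06 m
T = 2*pi*sqrt(r^3/mu) = 7275.5637 s = 121.2594 min
revs/day = 1440 / 121.2594 = 11.8754
Rounded: 12 revolutions per day

12 revolutions per day


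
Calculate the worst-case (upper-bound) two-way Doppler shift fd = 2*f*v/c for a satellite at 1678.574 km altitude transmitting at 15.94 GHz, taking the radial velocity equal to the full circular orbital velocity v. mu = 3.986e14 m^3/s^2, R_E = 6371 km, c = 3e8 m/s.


r = 8.049574e+06 m
v = sqrt(mu/r) = 7036.9133 m/s (worst-case radial velocity)
f = 15.94 GHz = 1.594e+10 Hz
fd = 2*f*v/c = 2*1.594e+10*7036.9133/3.0e+08
fd = 747789.3172 Hz

747789.3172 Hz


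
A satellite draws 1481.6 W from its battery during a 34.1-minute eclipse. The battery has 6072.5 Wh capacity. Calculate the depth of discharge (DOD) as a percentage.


E_used = P * t / 60 = 1481.6 * 34.1 / 60 = 842.0427 Wh
DOD = E_used / E_total * 100 = 842.0427 / 6072.5 * 100
DOD = 13.8665 %

13.8665 %


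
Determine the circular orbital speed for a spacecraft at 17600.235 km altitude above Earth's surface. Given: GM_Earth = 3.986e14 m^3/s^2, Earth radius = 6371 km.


r = R_E + alt = 6371.0 + 17600.235 = 23971.2350 km = 2.3971235e+07 m
v = sqrt(mu/r) = sqrt(3.986e14 / 2.3971235e+07) = 4077.7767 m/s = 4.0778 km/s

4.0778 km/s


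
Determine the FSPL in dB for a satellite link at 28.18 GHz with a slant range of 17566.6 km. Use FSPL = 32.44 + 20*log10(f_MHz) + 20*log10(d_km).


f = 28.18 GHz = 28180.0000 MHz
d = 17566.6 km
FSPL = 32.44 + 20*log10(28180.0000) + 20*log10(17566.6)
FSPL = 32.44 + 88.9988 + 84.8938
FSPL = 206.3326 dB

206.3326 dB


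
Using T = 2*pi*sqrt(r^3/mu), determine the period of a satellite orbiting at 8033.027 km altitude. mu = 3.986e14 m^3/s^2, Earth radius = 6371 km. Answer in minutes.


r = 14404.0270 km = 1.4404027e+07 m
T = 2*pi*sqrt(r^3/mu) = 2*pi*sqrt(2.9884898e+21 / 3.986e14)
T = 17204.3041 s = 286.7384 min

286.7384 minutes


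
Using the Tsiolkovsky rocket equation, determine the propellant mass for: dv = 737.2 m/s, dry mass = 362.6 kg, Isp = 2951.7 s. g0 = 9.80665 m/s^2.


ve = Isp * g0 = 2951.7 * 9.80665 = 28946.288805 m/s
mass ratio = exp(dv/ve) = exp(737.2/28946.288805) = 1.02579494
m_prop = m_dry * (mr - 1) = 362.6 * (1.02579494 - 1)
m_prop = 9.3532 kg

9.3532 kg


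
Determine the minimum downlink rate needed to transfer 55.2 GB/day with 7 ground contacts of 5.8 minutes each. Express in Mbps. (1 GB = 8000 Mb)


total contact time = 7 * 5.8 * 60 = 2436.0000 s
data = 55.2 GB = 441600.0000 Mb
rate = 441600.0000 / 2436.0000 = 181.2808 Mbps

181.2808 Mbps


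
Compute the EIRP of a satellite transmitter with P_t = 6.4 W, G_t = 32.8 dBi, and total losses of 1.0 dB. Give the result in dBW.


Pt = 6.4 W = 8.0618 dBW
EIRP = Pt_dBW + Gt - losses = 8.0618 + 32.8 - 1.0 = 39.8618 dBW

39.8618 dBW


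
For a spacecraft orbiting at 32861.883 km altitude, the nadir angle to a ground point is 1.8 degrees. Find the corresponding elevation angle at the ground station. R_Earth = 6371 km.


r = R_E + alt = 39232.8830 km
Law of sines in the satellite / Earth-center / ground-point triangle:
  sin(nadir)/R_E = sin(90 + el)/r  =>  cos(el) = (r/R_E)*sin(nadir)
cos(el) = (39232.8830 / 6371.0000) * sin(1.8 deg) = 0.1934288
el = arccos(0.1934288) = 78.8470 deg
(Earth-central angle = 90 - nadir - el = 9.3530 deg)

78.8470 degrees


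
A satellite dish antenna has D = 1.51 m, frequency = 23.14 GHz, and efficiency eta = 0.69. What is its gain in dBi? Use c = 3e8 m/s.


lambda = c/f = 3e8 / 2.314e+10 = 0.01296456 m
G = eta*(pi*D/lambda)^2 = 0.69*(pi*1.51/0.01296456)^2
G = 92381.9086 (linear)
G = 10*log10(92381.9086) = 49.6559 dBi

49.6559 dBi


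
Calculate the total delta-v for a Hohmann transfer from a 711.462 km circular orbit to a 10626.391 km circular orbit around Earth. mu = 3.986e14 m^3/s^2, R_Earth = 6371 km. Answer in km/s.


r1 = 7082.4620 km = 7.082462e+06 m
r2 = 16997.3910 km = 1.6997391e+07 m
dv1 = sqrt(mu/r1)*(sqrt(2*r2/(r1+r2)) - 1) = 1411.6626 m/s
dv2 = sqrt(mu/r2)*(1 - sqrt(2*r1/(r1+r2))) = 1128.4526 m/s
total dv = |dv1| + |dv2| = 1411.6626 + 1128.4526 = 2540.1152 m/s = 2.5401 km/s

2.5401 km/s


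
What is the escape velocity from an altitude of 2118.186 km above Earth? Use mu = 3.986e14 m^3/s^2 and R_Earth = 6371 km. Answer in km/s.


r = 6371.0 + 2118.186 = 8489.1860 km = 8.489186e+06 m
v_esc = sqrt(2*mu/r) = sqrt(2*3.986e14 / 8.489186e+06)
v_esc = 9690.5989 m/s = 9.6906 km/s

9.6906 km/s


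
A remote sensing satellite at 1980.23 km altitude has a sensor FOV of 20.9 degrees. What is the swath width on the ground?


FOV = 20.9 deg = 0.3647738 rad
swath = 2 * alt * tan(FOV/2) = 2 * 1980.23 * tan(0.1823869)
swath = 2 * 1980.23 * 0.1844365
swath = 730.4536 km

730.4536 km


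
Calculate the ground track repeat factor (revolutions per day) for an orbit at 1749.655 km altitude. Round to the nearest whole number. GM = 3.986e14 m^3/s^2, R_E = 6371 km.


r = 8.120655e+06 m
T = 2*pi*sqrt(r^3/mu) = 7282.7904 s = 121.3798 min
revs/day = 1440 / 121.3798 = 11.8636
Rounded: 12 revolutions per day

12 revolutions per day


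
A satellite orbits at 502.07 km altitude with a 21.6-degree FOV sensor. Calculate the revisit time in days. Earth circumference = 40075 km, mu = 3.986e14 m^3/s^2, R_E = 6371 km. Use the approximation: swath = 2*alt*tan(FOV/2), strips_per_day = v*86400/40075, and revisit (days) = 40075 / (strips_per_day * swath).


swath = 2*502.07*tan(0.1884956) = 191.5499 km
v = sqrt(mu/r) = 7615.4095 m/s = 7.6154 km/s
strips/day = v*86400/40075 = 7.6154*86400/40075 = 16.4185
coverage/day = strips * swath = 16.4185 * 191.5499 = 3144.9628 km
revisit = 40075 / 3144.9628 = 12.7426 days

12.7426 days


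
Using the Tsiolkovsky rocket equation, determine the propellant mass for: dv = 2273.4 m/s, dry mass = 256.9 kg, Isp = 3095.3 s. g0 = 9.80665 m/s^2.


ve = Isp * g0 = 3095.3 * 9.80665 = 30354.523745 m/s
mass ratio = exp(dv/ve) = exp(2273.4/30354.523745) = 1.07777091
m_prop = m_dry * (mr - 1) = 256.9 * (1.07777091 - 1)
m_prop = 19.9793 kg

19.9793 kg


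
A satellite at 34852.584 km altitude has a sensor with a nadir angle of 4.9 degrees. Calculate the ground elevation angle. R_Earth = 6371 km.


r = R_E + alt = 41223.5840 km
Law of sines in the satellite / Earth-center / ground-point triangle:
  sin(nadir)/R_E = sin(90 + el)/r  =>  cos(el) = (r/R_E)*sin(nadir)
cos(el) = (41223.5840 / 6371.0000) * sin(4.9 deg) = 0.5526906
el = arccos(0.5526906) = 56.4482 deg
(Earth-central angle = 90 - nadir - el = 28.6518 deg)

56.4482 degrees


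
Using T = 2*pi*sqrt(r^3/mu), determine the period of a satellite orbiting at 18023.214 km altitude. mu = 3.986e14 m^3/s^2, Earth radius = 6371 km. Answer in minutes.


r = 24394.2140 km = 2.4394214e+07 m
T = 2*pi*sqrt(r^3/mu) = 2*pi*sqrt(1.4516452e+22 / 3.986e14)
T = 37917.6545 s = 631.9609 min

631.9609 minutes


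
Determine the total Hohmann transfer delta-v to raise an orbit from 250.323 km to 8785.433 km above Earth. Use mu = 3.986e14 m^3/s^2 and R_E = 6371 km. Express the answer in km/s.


r1 = 6621.3230 km = 6.621323e+06 m
r2 = 15156.4330 km = 1.5156433e+07 m
dv1 = sqrt(mu/r1)*(sqrt(2*r2/(r1+r2)) - 1) = 1395.0070 m/s
dv2 = sqrt(mu/r2)*(1 - sqrt(2*r1/(r1+r2))) = 1129.2653 m/s
total dv = |dv1| + |dv2| = 1395.0070 + 1129.2653 = 2524.2724 m/s = 2.5243 km/s

2.5243 km/s


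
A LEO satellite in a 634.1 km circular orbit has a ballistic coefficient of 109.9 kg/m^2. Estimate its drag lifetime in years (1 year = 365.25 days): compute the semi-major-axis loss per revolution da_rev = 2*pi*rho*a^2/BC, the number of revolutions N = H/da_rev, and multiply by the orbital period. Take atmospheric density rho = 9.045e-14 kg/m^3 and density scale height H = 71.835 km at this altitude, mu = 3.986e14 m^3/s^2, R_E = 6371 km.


a = R_E + alt = 7005.1000 km = 7.0051e+06 m
da_rev = 2*pi*rho*a^2/BC = 2*pi*9.045e-14*(7.0051e+06)^2/109.9 = 0.253757815 m per revolution
N = H/da_rev = 71835.0000 m / 0.253757815 m = 283084.8778 revolutions
P = 2*pi*sqrt(a^3/mu) = 5834.8908 s
lifetime = N*P = 283084.8778 * 5834.8908 = 1.6517693e+09 s = 19117.7007 days
years = 19117.7007 / 365.25 = 52.3414 years

52.3414 years


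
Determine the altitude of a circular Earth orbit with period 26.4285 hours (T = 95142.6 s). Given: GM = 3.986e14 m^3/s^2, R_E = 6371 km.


T = 95142.6 s
r = (mu*T^2/(4*pi^2))^(1/3) = (3.986e14 * 95142.6^2 / (4*pi^2))^(1/3)
r = 4.5044579e+07 m = 45044.5787 km
alt = r - R_E = 45044.5787 - 6371 = 38673.5787 km

38673.5787 km


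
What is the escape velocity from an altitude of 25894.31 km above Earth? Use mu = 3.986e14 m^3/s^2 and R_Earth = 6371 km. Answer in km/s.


r = 6371.0 + 25894.31 = 32265.3100 km = 3.226531e+07 m
v_esc = sqrt(2*mu/r) = sqrt(2*3.986e14 / 3.226531e+07)
v_esc = 4970.6791 m/s = 4.9707 km/s

4.9707 km/s


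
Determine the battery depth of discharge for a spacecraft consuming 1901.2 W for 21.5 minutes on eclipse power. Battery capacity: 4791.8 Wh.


E_used = P * t / 60 = 1901.2 * 21.5 / 60 = 681.2633 Wh
DOD = E_used / E_total * 100 = 681.2633 / 4791.8 * 100
DOD = 14.2173 %

14.2173 %


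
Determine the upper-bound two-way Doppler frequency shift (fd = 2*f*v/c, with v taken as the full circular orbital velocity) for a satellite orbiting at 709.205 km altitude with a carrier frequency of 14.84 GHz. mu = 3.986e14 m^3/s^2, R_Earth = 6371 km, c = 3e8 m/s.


r = 7.080205e+06 m
v = sqrt(mu/r) = 7503.1863 m/s (worst-case radial velocity)
f = 14.84 GHz = 1.484e+10 Hz
fd = 2*f*v/c = 2*1.484e+10*7503.1863/3.0e+08
fd = 742315.2332 Hz

742315.2332 Hz


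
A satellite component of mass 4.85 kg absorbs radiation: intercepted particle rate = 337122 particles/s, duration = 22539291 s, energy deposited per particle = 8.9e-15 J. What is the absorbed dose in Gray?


Total energy deposited = rate * time * E_per
  = 337122 * 22539291 * 8.9e-15 = 0.06762657 J
Dose = E_total / mass = 0.06762657 / 4.85
Dose = 0.01394362 Gy

0.0139 Gy


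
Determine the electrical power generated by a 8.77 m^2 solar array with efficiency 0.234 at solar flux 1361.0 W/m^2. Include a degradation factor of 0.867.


P = area * eta * S * degradation
P = 8.77 * 0.234 * 1361.0 * 0.867
P = 2421.5457 W

2421.5457 W


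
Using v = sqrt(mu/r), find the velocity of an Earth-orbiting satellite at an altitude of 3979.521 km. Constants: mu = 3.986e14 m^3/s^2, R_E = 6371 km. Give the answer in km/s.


r = R_E + alt = 6371.0 + 3979.521 = 10350.5210 km = 1.0350521e+07 m
v = sqrt(mu/r) = sqrt(3.986e14 / 1.0350521e+07) = 6205.6538 m/s = 6.2057 km/s

6.2057 km/s


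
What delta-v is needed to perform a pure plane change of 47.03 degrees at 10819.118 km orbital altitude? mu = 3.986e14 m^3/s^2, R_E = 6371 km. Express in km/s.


r = 17190.1180 km = 1.7190118e+07 m
V = sqrt(mu/r) = 4815.3651 m/s
di = 47.03 deg = 0.8208283 rad
dV = 2*V*sin(di/2) = 2*4815.3651*sin(0.4104142)
dV = 3842.5567 m/s = 3.8426 km/s

3.8426 km/s


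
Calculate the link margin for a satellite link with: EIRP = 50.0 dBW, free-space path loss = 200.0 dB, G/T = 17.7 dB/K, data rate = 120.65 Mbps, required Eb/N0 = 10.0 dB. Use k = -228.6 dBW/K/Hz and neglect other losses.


C/N0 = EIRP - FSPL + G/T - k = 50.0 - 200.0 + 17.7 - (-228.6)
C/N0 = 96.3000 dB-Hz
R_b = 120.65 Mbps = 1.2065e+08 bps -> 10*log10(R_b) = 80.8153 dB-Hz
Eb/N0 = C/N0 - 10*log10(R_b) = 96.3000 - 80.8153 = 15.4847 dB
Margin = Eb/N0 - Eb/N0_req = 15.4847 - 10.0 = 5.4847 dB (link closes)

5.4847 dB


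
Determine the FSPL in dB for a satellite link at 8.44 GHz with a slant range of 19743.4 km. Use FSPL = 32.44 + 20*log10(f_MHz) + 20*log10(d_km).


f = 8.44 GHz = 8440.0000 MHz
d = 19743.4 km
FSPL = 32.44 + 20*log10(8440.0000) + 20*log10(19743.4)
FSPL = 32.44 + 78.5268 + 85.9084
FSPL = 196.8753 dB

196.8753 dB


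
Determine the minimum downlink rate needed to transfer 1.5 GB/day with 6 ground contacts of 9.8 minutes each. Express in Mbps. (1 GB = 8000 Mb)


total contact time = 6 * 9.8 * 60 = 3528.0000 s
data = 1.5 GB = 12000.0000 Mb
rate = 12000.0000 / 3528.0000 = 3.4014 Mbps

3.4014 Mbps


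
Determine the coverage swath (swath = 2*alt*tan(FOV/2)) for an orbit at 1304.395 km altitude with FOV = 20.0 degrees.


FOV = 20.0 deg = 0.3490659 rad
swath = 2 * alt * tan(FOV/2) = 2 * 1304.395 * tan(0.1745329)
swath = 2 * 1304.395 * 0.176327
swath = 460.0001 km

460.0001 km


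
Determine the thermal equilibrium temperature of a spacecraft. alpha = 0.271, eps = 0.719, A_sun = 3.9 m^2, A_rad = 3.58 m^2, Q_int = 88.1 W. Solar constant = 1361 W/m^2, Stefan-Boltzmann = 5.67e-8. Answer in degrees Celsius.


Numerator = alpha*S*A_sun + Q_int = 0.271*1361*3.9 + 88.1 = 1526.5409 W
Denominator = eps*sigma*A_rad = 0.719*5.67e-8*3.58 = 1.4594693e-07 W/K^4
T^4 = 1.0459561e+10 K^4
T = 319.7999 K = 46.6499 C

46.6499 degrees Celsius


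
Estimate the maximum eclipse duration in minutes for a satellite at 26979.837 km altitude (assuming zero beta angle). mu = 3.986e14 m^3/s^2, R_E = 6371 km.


r = 33350.8370 km
T = 1010.2296 min
Eclipse fraction = arcsin(R_E/r)/pi = arcsin(6371.0000/33350.8370)/pi
= arcsin(0.1910297)/pi = 0.06118268
Eclipse duration = 0.06118268 * 1010.2296 = 61.8085 min

61.8085 minutes


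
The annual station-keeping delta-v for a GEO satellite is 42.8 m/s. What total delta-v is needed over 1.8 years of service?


dV = rate * years = 42.8 * 1.8
dV = 77.0400 m/s

77.0400 m/s


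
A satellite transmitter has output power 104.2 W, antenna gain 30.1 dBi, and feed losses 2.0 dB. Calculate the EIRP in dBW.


Pt = 104.2 W = 20.1787 dBW
EIRP = Pt_dBW + Gt - losses = 20.1787 + 30.1 - 2.0 = 48.2787 dBW

48.2787 dBW


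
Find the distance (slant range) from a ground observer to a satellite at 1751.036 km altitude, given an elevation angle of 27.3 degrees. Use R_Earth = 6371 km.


h = 1751.036 km, el = 27.3 deg
d = -R_E*sin(el) + sqrt((R_E*sin(el))^2 + 2*R_E*h + h^2)
d = -6371.0000*sin(0.4764749) + sqrt((6371.0000*0.4586496)^2 + 2*6371.0000*1751.036 + 1751.036^2)
d = 2901.7089 km

2901.7089 km


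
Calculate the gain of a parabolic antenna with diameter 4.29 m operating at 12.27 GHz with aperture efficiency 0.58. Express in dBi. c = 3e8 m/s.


lambda = c/f = 3e8 / 1.227e+10 = 0.02444988 m
G = eta*(pi*D/lambda)^2 = 0.58*(pi*4.29/0.02444988)^2
G = 176233.6919 (linear)
G = 10*log10(176233.6919) = 52.4609 dBi

52.4609 dBi


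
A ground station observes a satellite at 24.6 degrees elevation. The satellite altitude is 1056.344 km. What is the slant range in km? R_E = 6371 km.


h = 1056.344 km, el = 24.6 deg
d = -R_E*sin(el) + sqrt((R_E*sin(el))^2 + 2*R_E*h + h^2)
d = -6371.0000*sin(0.429351) + sqrt((6371.0000*0.4162808)^2 + 2*6371.0000*1056.344 + 1056.344^2)
d = 1996.4840 km

1996.4840 km
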